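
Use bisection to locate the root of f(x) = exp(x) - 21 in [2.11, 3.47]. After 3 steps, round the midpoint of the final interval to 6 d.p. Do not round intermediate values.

3.045000

f(2.110000) = -12.751759, f(3.470000) = 11.136742 (opposite signs)
step 1: m = 2.790000, f(m) = -4.718980 < 0 → root in [2.790000, 3.470000]
step 2: m = 3.130000, f(m) = 1.873980 > 0 → root in [2.790000, 3.130000]
step 3: m = 2.960000, f(m) = -1.702028 < 0 → root in [2.960000, 3.130000]
Midpoint of [2.960000, 3.130000] = 3.045000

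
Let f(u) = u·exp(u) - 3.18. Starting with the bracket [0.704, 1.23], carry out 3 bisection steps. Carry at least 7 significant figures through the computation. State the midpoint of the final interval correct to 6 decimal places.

1.065625

f(0.704000) = -1.756636, f(1.230000) = 1.028112 (opposite signs)
step 1: m = 0.967000, f(m) = -0.636749 < 0 → root in [0.967000, 1.230000]
step 2: m = 1.098500, f(m) = 0.115130 > 0 → root in [0.967000, 1.098500]
step 3: m = 1.032750, f(m) = -0.279233 < 0 → root in [1.032750, 1.098500]
Midpoint of [1.032750, 1.098500] = 1.065625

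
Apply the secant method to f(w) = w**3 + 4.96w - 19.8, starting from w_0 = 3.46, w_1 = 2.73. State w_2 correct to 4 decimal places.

f(w_0) = 38.783336, f(w_1) = 14.087217
w_2 = 2.730000 - (14.087217)·(2.730000 - 3.460000)/(14.087217 - (38.783336)) = 2.313592; f(w_2) = 4.059393

2.3136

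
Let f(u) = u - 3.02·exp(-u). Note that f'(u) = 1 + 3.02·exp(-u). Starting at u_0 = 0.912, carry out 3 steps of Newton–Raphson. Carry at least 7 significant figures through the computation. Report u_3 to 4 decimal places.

1.0533

u_0 = 0.912000: f = -0.301194, f' = 2.213194 → u_1 = 0.912000 - (-0.301194)/(2.213194) = 1.048090
u_1 = 1.048090: f = -0.010742, f' = 2.058832 → u_2 = 1.048090 - (-0.010742)/(2.058832) = 1.053308
u_2 = 1.053308: f = -0.000014, f' = 2.053322 → u_3 = 1.053308 - (-0.000014)/(2.053322) = 1.053315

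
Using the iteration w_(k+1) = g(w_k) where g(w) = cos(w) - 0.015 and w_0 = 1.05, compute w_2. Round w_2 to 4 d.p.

0.8708

w_1 = g(1.050000) = 0.482571
w_2 = g(0.482571) = 0.870805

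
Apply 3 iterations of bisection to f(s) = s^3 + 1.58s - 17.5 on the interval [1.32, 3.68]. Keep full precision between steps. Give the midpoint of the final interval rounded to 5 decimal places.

2.35250

f(1.320000) = -13.114432, f(3.680000) = 38.150432 (opposite signs)
step 1: m = 2.500000, f(m) = 2.075000 > 0 → root in [1.320000, 2.500000]
step 2: m = 1.910000, f(m) = -7.514329 < 0 → root in [1.910000, 2.500000]
step 3: m = 2.205000, f(m) = -3.295335 < 0 → root in [2.205000, 2.500000]
Midpoint of [2.205000, 2.500000] = 2.352500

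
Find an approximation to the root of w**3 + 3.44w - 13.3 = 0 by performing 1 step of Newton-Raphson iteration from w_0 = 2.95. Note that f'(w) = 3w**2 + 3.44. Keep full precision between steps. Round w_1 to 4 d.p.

Newton update: w ← w − f(w)/f'(w).
w_0 = 2.950000: f = 22.520375, f' = 29.547500 → w_1 = 2.950000 - (22.520375)/(29.547500) = 2.187825

2.1878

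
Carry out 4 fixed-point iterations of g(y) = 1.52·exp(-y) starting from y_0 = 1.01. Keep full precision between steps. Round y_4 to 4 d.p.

y_1 = g(1.010000) = 0.553613
y_2 = g(0.553613) = 0.873801
y_3 = g(0.873801) = 0.634390
y_4 = g(0.634390) = 0.805993

0.8060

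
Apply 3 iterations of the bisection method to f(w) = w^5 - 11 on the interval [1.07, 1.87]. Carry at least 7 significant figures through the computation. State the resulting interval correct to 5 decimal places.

[1.57000, 1.67000]

f(1.070000) = -9.597448, f(1.870000) = 11.866939 (opposite signs)
step 1: m = 1.470000, f(m) = -4.135851 < 0 → root in [1.470000, 1.870000]
step 2: m = 1.670000, f(m) = 1.989199 > 0 → root in [1.470000, 1.670000]
step 3: m = 1.570000, f(m) = -1.461101 < 0 → root in [1.570000, 1.670000]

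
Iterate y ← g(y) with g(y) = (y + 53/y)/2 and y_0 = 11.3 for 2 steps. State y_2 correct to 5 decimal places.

y_1 = g(11.300000) = 7.995133
y_2 = g(7.995133) = 7.312083

7.31208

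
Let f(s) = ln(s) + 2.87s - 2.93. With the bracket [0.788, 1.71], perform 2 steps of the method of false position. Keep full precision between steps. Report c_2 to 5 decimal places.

f(0.788000) = -0.906697, f(1.710000) = 2.514193
step 1: c = 1.032373, f(c) = 0.064772 > 0 → new bracket [0.788000, 1.032373]
step 2: c = 1.016080, f(c) = 0.002102 > 0 → new bracket [0.788000, 1.016080]

1.01608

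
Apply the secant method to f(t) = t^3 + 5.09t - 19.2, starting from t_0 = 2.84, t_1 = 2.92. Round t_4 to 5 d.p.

Secant update: t_(k+1) = t_k − f(t_k)·(t_k − t_(k-1))/(f(t_k) − f(t_(k-1))).
f(t_0) = 18.161904, f(t_1) = 20.559888
t_2 = 2.920000 - (20.559888)·(2.920000 - 2.840000)/(20.559888 - (18.161904)) = 2.234094; f(t_2) = 3.322300
t_3 = 2.234094 - (3.322300)·(2.234094 - 2.920000)/(3.322300 - (20.559888)) = 2.101896; f(t_3) = 0.784751
t_4 = 2.101896 - (0.784751)·(2.101896 - 2.234094)/(0.784751 - (3.322300)) = 2.061013; f(t_4) = 0.045266

2.06101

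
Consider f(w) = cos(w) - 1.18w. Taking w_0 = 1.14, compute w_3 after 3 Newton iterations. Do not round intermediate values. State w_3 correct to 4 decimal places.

0.6662

Newton update: w ← w − f(w)/f'(w).
f'(w) = -sin(w) - 1.18
w_0 = 1.140000: f = -0.927605, f' = -2.088633 → w_1 = 1.140000 - (-0.927605)/(-2.088633) = 0.695879
w_1 = 0.695879: f = -0.053647, f' = -1.821060 → w_2 = 0.695879 - (-0.053647)/(-1.821060) = 0.666420
w_2 = 0.666420: f = -0.000336, f' = -1.798176 → w_3 = 0.666420 - (-0.000336)/(-1.798176) = 0.666233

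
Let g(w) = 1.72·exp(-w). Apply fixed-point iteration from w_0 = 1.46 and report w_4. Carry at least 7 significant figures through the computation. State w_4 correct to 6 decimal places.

w_1 = g(1.460000) = 0.399446
w_2 = g(0.399446) = 1.153589
w_3 = g(1.153589) = 0.542664
w_4 = g(0.542664) = 0.999660

0.999660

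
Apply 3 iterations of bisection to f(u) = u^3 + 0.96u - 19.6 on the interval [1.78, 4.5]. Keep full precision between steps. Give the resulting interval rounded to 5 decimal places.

f(1.780000) = -12.251448, f(4.500000) = 75.845000 (opposite signs)
step 1: m = 3.140000, f(m) = 14.373544 > 0 → root in [1.780000, 3.140000]
step 2: m = 2.460000, f(m) = -2.351464 < 0 → root in [2.460000, 3.140000]
step 3: m = 2.800000, f(m) = 5.040000 > 0 → root in [2.460000, 2.800000]

[2.46000, 2.80000]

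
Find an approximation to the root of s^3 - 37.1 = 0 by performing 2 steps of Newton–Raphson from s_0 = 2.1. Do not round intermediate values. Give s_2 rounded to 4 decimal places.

3.5025

f'(s) = 3s^2
s_0 = 2.100000: f = -27.839000, f' = 13.230000 → s_1 = 2.100000 - (-27.839000)/(13.230000) = 4.204233
s_1 = 4.204233: f = 37.212226, f' = 53.026720 → s_2 = 4.204233 - (37.212226)/(53.026720) = 3.502469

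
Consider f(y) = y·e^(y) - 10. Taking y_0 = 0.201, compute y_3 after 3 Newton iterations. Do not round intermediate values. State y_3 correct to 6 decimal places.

5.119816

f'(y) = (y + 1)·e^(y)
y_0 = 0.201000: f = -9.754252, f' = 1.468372 → y_1 = 0.201000 - (-9.754252)/(1.468372) = 6.843901
y_1 = 6.843901: f = 6410.550210, f' = 7358.692074 → y_2 = 6.843901 - (6410.550210)/(7358.692074) = 5.972748
y_2 = 5.972748: f = 2334.798550, f' = 2737.381439 → y_3 = 5.972748 - (2334.798550)/(2737.381439) = 5.119816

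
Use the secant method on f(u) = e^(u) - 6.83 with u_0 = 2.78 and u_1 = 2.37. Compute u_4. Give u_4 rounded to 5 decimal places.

f(u_0) = 9.289021, f(u_1) = 3.867392
u_2 = 2.370000 - (3.867392)·(2.370000 - 2.780000)/(3.867392 - (9.289021)) = 2.077536; f(u_2) = 1.154771
u_3 = 2.077536 - (1.154771)·(2.077536 - 2.370000)/(1.154771 - (3.867392)) = 1.953033; f(u_3) = 0.220040
u_4 = 1.953033 - (0.220040)·(1.953033 - 2.077536)/(0.220040 - (1.154771)) = 1.923725; f(u_4) = 0.016412

1.92372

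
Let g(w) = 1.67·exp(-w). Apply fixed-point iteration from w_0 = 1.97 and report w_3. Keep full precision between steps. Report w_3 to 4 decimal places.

w_1 = g(1.970000) = 0.232893
w_2 = g(0.232893) = 1.323038
w_3 = g(1.323038) = 0.444763

0.4448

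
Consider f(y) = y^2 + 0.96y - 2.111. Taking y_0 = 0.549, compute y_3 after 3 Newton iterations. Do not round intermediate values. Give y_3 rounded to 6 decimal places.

1.050170

f'(y) = 2y + 0.96
y_0 = 0.549000: f = -1.282559, f' = 2.058000 → y_1 = 0.549000 - (-1.282559)/(2.058000) = 1.172207
y_1 = 1.172207: f = 0.388386, f' = 3.304413 → y_2 = 1.172207 - (0.388386)/(3.304413) = 1.054671
y_2 = 1.054671: f = 0.013815, f' = 3.069342 → y_3 = 1.054671 - (0.013815)/(3.069342) = 1.050170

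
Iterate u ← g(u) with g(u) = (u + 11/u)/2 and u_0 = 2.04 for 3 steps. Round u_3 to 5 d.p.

u_1 = g(2.040000) = 3.716078
u_2 = g(3.716078) = 3.338094
u_3 = g(3.338094) = 3.316694

3.31669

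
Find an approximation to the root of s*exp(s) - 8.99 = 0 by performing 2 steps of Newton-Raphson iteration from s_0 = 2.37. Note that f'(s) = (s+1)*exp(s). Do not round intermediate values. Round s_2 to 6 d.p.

1.712765

Newton update: s ← s − f(s)/f'(s).
s_0 = 2.370000: f = 16.362820, f' = 36.050212 → s_1 = 2.370000 - (16.362820)/(36.050212) = 1.916110
s_1 = 1.916110: f = 4.028970, f' = 19.813449 → s_2 = 1.916110 - (4.028970)/(19.813449) = 1.712765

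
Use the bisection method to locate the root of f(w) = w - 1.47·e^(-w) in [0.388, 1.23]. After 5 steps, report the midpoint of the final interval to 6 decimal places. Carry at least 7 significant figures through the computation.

0.716906

f(0.388000) = -0.609266, f(1.230000) = 0.800330 (opposite signs)
step 1: m = 0.809000, f(m) = 0.154404 > 0 → root in [0.388000, 0.809000]
step 2: m = 0.598500, f(m) = -0.209464 < 0 → root in [0.598500, 0.809000]
step 3: m = 0.703750, f(m) = -0.023498 < 0 → root in [0.703750, 0.809000]
step 4: m = 0.756375, f(m) = 0.066409 > 0 → root in [0.703750, 0.756375]
step 5: m = 0.730063, f(m) = 0.021701 > 0 → root in [0.703750, 0.730063]
Midpoint of [0.703750, 0.730063] = 0.716906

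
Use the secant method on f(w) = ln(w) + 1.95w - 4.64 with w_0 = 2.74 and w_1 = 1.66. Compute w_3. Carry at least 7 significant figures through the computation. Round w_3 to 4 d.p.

Secant update: w_(k+1) = w_k − f(w_k)·(w_k − w_(k-1))/(f(w_k) − f(w_(k-1))).
f(w_0) = 1.710958, f(w_1) = -0.896182
w_2 = 1.660000 - (-0.896182)·(1.660000 - 2.740000)/(-0.896182 - (1.710958)) = 2.031241; f(w_2) = 0.029567
w_3 = 2.031241 - (0.029567)·(2.031241 - 1.660000)/(0.029567 - (-0.896182)) = 2.019384; f(w_3) = 0.000592

2.0194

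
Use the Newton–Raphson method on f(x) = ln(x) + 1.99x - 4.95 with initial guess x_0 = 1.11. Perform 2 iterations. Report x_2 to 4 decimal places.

Newton update: x ← x − f(x)/f'(x).
f'(x) = 1/x + 1.99
x_0 = 1.110000: f = -2.636740, f' = 2.890901 → x_1 = 1.110000 - (-2.636740)/(2.890901) = 2.022082
x_1 = 2.022082: f = -0.221928, f' = 2.484540 → x_2 = 2.022082 - (-0.221928)/(2.484540) = 2.111406

2.1114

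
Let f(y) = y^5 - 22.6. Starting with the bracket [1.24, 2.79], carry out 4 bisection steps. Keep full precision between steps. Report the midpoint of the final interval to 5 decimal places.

1.86969

f(1.240000) = -19.668375, f(2.790000) = 146.452274 (opposite signs)
step 1: m = 2.015000, f(m) = 10.618136 > 0 → root in [1.240000, 2.015000]
step 2: m = 1.627500, f(m) = -11.181607 < 0 → root in [1.627500, 2.015000]
step 3: m = 1.821250, f(m) = -2.562302 < 0 → root in [1.821250, 2.015000]
step 4: m = 1.918125, f(m) = 3.364773 > 0 → root in [1.821250, 1.918125]
Midpoint of [1.821250, 1.918125] = 1.869687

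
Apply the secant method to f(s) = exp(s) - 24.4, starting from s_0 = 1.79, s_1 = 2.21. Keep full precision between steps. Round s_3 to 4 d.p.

2.7167

f(s_0) = -18.410548, f(s_1) = -15.284284
s_2 = 2.210000 - (-15.284284)·(2.210000 - 1.790000)/(-15.284284 - (-18.410548)) = 4.263377; f(s_2) = 46.649528
s_3 = 4.263377 - (46.649528)·(4.263377 - 2.210000)/(46.649528 - (-15.284284)) = 2.716741; f(s_3) = -9.269070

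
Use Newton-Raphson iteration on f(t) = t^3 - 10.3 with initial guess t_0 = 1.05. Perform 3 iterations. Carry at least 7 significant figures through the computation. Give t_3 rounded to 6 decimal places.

2.297153

Newton update: t ← t − f(t)/f'(t).
f'(t) = 3t^2
t_0 = 1.050000: f = -9.142375, f' = 3.307500 → t_1 = 1.050000 - (-9.142375)/(3.307500) = 3.814135
t_1 = 3.814135: f = 45.186589, f' = 43.642867 → t_2 = 3.814135 - (45.186589)/(43.642867) = 2.778763
t_2 = 2.778763: f = 11.156281, f' = 23.164569 → t_3 = 2.778763 - (11.156281)/(23.164569) = 2.297153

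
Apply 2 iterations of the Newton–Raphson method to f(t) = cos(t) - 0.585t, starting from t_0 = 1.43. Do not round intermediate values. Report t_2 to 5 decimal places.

f'(t) = -sin(t) - 0.585
t_0 = 1.430000: f = -0.696218, f' = -1.575105 → t_1 = 1.430000 - (-0.696218)/(-1.575105) = 0.987986
t_1 = 0.987986: f = -0.027599, f' = -1.419919 → t_2 = 0.987986 - (-0.027599)/(-1.419919) = 0.968549

0.96855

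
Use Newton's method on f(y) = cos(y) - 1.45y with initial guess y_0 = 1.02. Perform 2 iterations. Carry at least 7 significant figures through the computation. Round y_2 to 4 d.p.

f'(y) = -sin(y) - 1.45
y_0 = 1.020000: f = -0.955634, f' = -2.302108 → y_1 = 1.020000 - (-0.955634)/(-2.302108) = 0.604887
y_1 = 0.604887: f = -0.054521, f' = -2.018669 → y_2 = 0.604887 - (-0.054521)/(-2.018669) = 0.577879

0.5779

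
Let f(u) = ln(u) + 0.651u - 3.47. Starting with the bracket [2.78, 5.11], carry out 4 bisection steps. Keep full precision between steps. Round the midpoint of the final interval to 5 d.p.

3.43531

f(2.780000) = -0.637769, f(5.110000) = 1.487809 (opposite signs)
step 1: m = 3.945000, f(m) = 0.470644 > 0 → root in [2.780000, 3.945000]
step 2: m = 3.362500, f(m) = -0.068328 < 0 → root in [3.362500, 3.945000]
step 3: m = 3.653750, f(m) = 0.204345 > 0 → root in [3.362500, 3.653750]
step 4: m = 3.508125, f(m) = 0.068871 > 0 → root in [3.362500, 3.508125]
Midpoint of [3.362500, 3.508125] = 3.435312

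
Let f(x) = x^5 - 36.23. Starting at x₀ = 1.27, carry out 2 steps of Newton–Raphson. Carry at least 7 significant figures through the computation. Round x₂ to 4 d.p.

f'(x) = 5x⁴
x_0 = 1.270000: f = -32.926163, f' = 13.007232 → x_1 = 1.270000 - (-32.926163)/(13.007232) = 3.801374
x_1 = 3.801374: f = 757.554726, f' = 1044.076197 → x_2 = 3.801374 - (757.554726)/(1044.076197) = 3.075799

3.0758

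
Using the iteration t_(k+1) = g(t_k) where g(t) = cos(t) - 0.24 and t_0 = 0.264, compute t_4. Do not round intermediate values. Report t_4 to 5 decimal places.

0.56591

t_1 = g(0.264000) = 0.725354
t_2 = g(0.725354) = 0.508265
t_3 = g(0.508265) = 0.633590
t_4 = g(0.633590) = 0.565907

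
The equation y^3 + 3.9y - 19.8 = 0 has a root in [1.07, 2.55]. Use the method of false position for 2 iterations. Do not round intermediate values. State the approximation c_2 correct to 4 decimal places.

2.2141

False-position update: c = (a·f(b) − b·f(a))/(f(b) − f(a)); replace the endpoint whose sign matches f(c).
f(1.070000) = -14.401957, f(2.550000) = 6.726375
step 1: c = 2.078830, f(c) = -2.708827 < 0 → new bracket [2.078830, 2.550000]
step 2: c = 2.214102, f(c) = -0.310926 < 0 → new bracket [2.214102, 2.550000]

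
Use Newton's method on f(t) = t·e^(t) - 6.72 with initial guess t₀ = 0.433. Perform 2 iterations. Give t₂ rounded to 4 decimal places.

f'(t) = (t + 1)·e^(t)
t_0 = 0.433000: f = -6.052368, f' = 2.209509 → t_1 = 0.433000 - (-6.052368)/(2.209509) = 3.172237
t_1 = 3.172237: f = 68.972109, f' = 99.552908 → t_2 = 3.172237 - (68.972109)/(99.552908) = 2.479418

2.4794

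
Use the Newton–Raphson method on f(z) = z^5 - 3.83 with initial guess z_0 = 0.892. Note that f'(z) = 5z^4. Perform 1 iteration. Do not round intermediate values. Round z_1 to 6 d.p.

Newton update: z ← z − f(z)/f'(z).
z_0 = 0.892000: f = -3.265292, f' = 3.165406 → z_1 = 0.892000 - (-3.265292)/(3.165406) = 1.923555

1.923555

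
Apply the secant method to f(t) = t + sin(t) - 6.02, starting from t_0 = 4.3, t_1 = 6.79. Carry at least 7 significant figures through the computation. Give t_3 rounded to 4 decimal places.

f(t_0) = -2.636166, f(t_1) = 1.255395
t_2 = 6.790000 - (1.255395)·(6.790000 - 4.300000)/(1.255395 - (-2.636166)) = 5.986741; f(t_2) = -0.325381
t_3 = 5.986741 - (-0.325381)·(5.986741 - 6.790000)/(-0.325381 - (1.255395)) = 6.152081; f(t_3) = 0.001351

6.1521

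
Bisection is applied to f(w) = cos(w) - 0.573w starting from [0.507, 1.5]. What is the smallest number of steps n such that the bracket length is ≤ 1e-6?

20

Initial width b − a = 1.5 − 0.507 = 0.993000.
After n steps the width is (b−a)/2^n; need (b−a)/2^n ≤ 1e-6.
So n ≥ log₂(0.993000/1e-6) = log₂(993000.0000) ≈ 19.9214.
Hence n = 20.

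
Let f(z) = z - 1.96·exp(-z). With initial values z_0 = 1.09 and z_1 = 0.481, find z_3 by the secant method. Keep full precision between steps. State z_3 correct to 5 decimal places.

0.84511

f(z_0) = 0.431016, f(z_1) = -0.730603
z_2 = 0.481000 - (-0.730603)·(0.481000 - 1.090000)/(-0.730603 - (0.431016)) = 0.864032; f(z_2) = 0.037972
z_3 = 0.864032 - (0.037972)·(0.864032 - 0.481000)/(0.037972 - (-0.730603)) = 0.845108; f(z_3) = 0.003267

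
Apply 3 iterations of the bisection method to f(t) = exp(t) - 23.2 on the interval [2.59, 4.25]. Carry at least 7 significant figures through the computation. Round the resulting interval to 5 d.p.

[3.00500, 3.21250]

f(2.590000) = -9.870228, f(4.250000) = 46.905412 (opposite signs)
step 1: m = 3.420000, f(m) = 7.369415 > 0 → root in [2.590000, 3.420000]
step 2: m = 3.005000, f(m) = -3.013784 < 0 → root in [3.005000, 3.420000]
step 3: m = 3.212500, f(m) = 1.641111 > 0 → root in [3.005000, 3.212500]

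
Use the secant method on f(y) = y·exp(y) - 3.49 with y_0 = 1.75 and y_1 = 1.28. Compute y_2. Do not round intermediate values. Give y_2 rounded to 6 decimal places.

f(y_0) = 6.580555, f(y_1) = 1.113699
y_2 = 1.280000 - (1.113699)·(1.280000 - 1.750000)/(1.113699 - (6.580555)) = 1.184252; f(y_2) = 0.380424

1.184252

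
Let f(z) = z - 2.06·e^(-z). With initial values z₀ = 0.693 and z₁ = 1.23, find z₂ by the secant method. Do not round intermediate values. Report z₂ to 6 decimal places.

f(z_0) = -0.337152, f(z_1) = 0.627877
z_2 = 1.230000 - (0.627877)·(1.230000 - 0.693000)/(0.627877 - (-0.337152)) = 0.880611; f(z_2) = 0.026681

0.880611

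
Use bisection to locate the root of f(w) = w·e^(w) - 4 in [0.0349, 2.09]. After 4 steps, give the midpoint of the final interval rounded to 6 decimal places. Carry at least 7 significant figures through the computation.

f(0.034900) = -3.963860, f(2.090000) = 12.897473 (opposite signs)
step 1: m = 1.062450, f(m) = -0.925853 < 0 → root in [1.062450, 2.090000]
step 2: m = 1.576225, f(m) = 3.623669 > 0 → root in [1.062450, 1.576225]
step 3: m = 1.319338, f(m) = 0.935565 > 0 → root in [1.062450, 1.319338]
step 4: m = 1.190894, f(m) = -0.081935 < 0 → root in [1.190894, 1.319338]
Midpoint of [1.190894, 1.319338] = 1.255116

1.255116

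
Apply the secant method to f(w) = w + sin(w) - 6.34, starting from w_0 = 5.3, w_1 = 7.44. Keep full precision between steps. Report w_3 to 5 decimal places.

f(w_0) = -1.872267, f(w_1) = 2.015526
w_2 = 7.440000 - (2.015526)·(7.440000 - 5.300000)/(2.015526 - (-1.872267)) = 6.330572; f(w_2) = 0.037941
w_3 = 6.330572 - (0.037941)·(6.330572 - 7.440000)/(0.037941 - (2.015526)) = 6.309287; f(w_3) = -0.004614

6.30929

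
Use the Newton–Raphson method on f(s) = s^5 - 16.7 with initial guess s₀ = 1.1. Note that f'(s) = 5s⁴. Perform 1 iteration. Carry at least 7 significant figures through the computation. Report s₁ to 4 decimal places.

3.1613

s_0 = 1.100000: f = -15.089490, f' = 7.320500 → s_1 = 1.100000 - (-15.089490)/(7.320500) = 3.161265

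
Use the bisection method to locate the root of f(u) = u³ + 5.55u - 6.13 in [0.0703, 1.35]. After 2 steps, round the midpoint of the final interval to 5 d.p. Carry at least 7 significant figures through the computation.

0.87011

f(0.070300) = -5.739488, f(1.350000) = 3.822875 (opposite signs)
step 1: m = 0.710150, f(m) = -1.830530 < 0 → root in [0.710150, 1.350000]
step 2: m = 1.030075, f(m) = 0.679882 > 0 → root in [0.710150, 1.030075]
Midpoint of [0.710150, 1.030075] = 0.870113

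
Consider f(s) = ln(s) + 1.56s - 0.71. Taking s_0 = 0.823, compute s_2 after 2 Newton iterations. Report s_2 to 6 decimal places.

f'(s) = 1/s + 1.56
s_0 = 0.823000: f = 0.379081, f' = 2.775067 → s_1 = 0.823000 - (0.379081)/(2.775067) = 0.686398
s_1 = 0.686398: f = -0.015518, f' = 3.016882 → s_2 = 0.686398 - (-0.015518)/(3.016882) = 0.691541

0.691541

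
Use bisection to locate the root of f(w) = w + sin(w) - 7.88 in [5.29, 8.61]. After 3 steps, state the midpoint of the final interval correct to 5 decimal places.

7.15750

f(5.290000) = -3.427769, f(8.610000) = 1.457573 (opposite signs)
step 1: m = 6.950000, f(m) = -0.311514 < 0 → root in [6.950000, 8.610000]
step 2: m = 7.780000, f(m) = 0.897265 > 0 → root in [6.950000, 7.780000]
step 3: m = 7.365000, f(m) = 0.367812 > 0 → root in [6.950000, 7.365000]
Midpoint of [6.950000, 7.365000] = 7.157500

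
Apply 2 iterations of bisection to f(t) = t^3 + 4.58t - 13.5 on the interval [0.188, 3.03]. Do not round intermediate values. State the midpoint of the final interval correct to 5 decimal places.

1.96425

f(0.188000) = -12.632315, f(3.030000) = 28.195527 (opposite signs)
step 1: m = 1.609000, f(m) = -1.965270 < 0 → root in [1.609000, 3.030000]
step 2: m = 2.319500, f(m) = 9.602406 > 0 → root in [1.609000, 2.319500]
Midpoint of [1.609000, 2.319500] = 1.964250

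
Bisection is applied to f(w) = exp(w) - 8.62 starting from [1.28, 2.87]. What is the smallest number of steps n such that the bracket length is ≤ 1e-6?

Initial width b − a = 2.87 − 1.28 = 1.590000.
After n steps the width is (b−a)/2^n; need (b−a)/2^n ≤ 1e-6.
So n ≥ log₂(1.590000/1e-6) = log₂(1590000.0000) ≈ 20.6006.
Hence n = 21.

21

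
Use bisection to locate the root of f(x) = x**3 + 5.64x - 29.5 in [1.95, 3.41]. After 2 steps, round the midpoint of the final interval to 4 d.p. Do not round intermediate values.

2.4975

f(1.950000) = -11.087125, f(3.410000) = 29.384221 (opposite signs)
step 1: m = 2.680000, f(m) = 4.864032 > 0 → root in [1.950000, 2.680000]
step 2: m = 2.315000, f(m) = -4.036794 < 0 → root in [2.315000, 2.680000]
Midpoint of [2.315000, 2.680000] = 2.497500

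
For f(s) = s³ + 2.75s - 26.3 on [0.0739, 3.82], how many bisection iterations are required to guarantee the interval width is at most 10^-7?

26

Initial width b − a = 3.82 − 0.0739 = 3.746100.
After n steps the width is (b−a)/2^n; need (b−a)/2^n ≤ 10^-7.
So n ≥ log₂(3.746100/10^-7) = log₂(37461000.0000) ≈ 25.1589.
Hence n = 26.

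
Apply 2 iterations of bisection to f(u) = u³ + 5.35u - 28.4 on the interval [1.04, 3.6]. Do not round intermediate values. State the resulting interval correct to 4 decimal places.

[2.3200, 2.9600]

f(1.040000) = -21.711136, f(3.600000) = 37.516000 (opposite signs)
step 1: m = 2.320000, f(m) = -3.500832 < 0 → root in [2.320000, 3.600000]
step 2: m = 2.960000, f(m) = 13.370336 > 0 → root in [2.320000, 2.960000]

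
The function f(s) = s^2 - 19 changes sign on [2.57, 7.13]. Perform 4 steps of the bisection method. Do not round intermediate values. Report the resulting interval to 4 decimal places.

[4.2800, 4.5650]

f(2.570000) = -12.395100, f(7.130000) = 31.836900 (opposite signs)
step 1: m = 4.850000, f(m) = 4.522500 > 0 → root in [2.570000, 4.850000]
step 2: m = 3.710000, f(m) = -5.235900 < 0 → root in [3.710000, 4.850000]
step 3: m = 4.280000, f(m) = -0.681600 < 0 → root in [4.280000, 4.850000]
step 4: m = 4.565000, f(m) = 1.839225 > 0 → root in [4.280000, 4.565000]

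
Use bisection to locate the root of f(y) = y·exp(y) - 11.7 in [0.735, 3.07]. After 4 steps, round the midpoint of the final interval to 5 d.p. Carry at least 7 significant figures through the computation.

f(0.735000) = -10.167171, f(3.070000) = 54.433641 (opposite signs)
step 1: m = 1.902500, f(m) = 1.051754 > 0 → root in [0.735000, 1.902500]
step 2: m = 1.318750, f(m) = -6.769530 < 0 → root in [1.318750, 1.902500]
step 3: m = 1.610625, f(m) = -3.637310 < 0 → root in [1.610625, 1.902500]
step 4: m = 1.756562, f(m) = -1.525127 < 0 → root in [1.756562, 1.902500]
Midpoint of [1.756562, 1.902500] = 1.829531

1.82953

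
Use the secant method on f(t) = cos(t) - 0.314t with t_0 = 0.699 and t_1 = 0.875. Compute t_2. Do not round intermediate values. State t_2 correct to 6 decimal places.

1.233600

Secant update: t_(k+1) = t_k − f(t_k)·(t_k − t_(k-1))/(f(t_k) − f(t_(k-1))).
f(t_0) = 0.546000, f(t_1) = 0.366247
t_2 = 0.875000 - (0.366247)·(0.875000 - 0.699000)/(0.366247 - (0.546000)) = 1.233600; f(t_2) = -0.056508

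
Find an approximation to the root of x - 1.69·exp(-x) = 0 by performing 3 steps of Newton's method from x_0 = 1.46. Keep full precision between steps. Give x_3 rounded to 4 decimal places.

0.7770

f'(x) = 1 + 1.69·exp(-x)
x_0 = 1.460000: f = 1.067521, f' = 1.392479 → x_1 = 1.460000 - (1.067521)/(1.392479) = 0.693367
x_1 = 0.693367: f = -0.151447, f' = 1.844814 → x_2 = 0.693367 - (-0.151447)/(1.844814) = 0.775461
x_2 = 0.775461: f = -0.002770, f' = 1.778231 → x_3 = 0.775461 - (-0.002770)/(1.778231) = 0.777018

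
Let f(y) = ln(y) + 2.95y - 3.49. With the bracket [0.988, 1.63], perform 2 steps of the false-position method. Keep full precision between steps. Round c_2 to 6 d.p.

f(0.988000) = -0.587473, f(1.630000) = 1.807080
step 1: c = 1.145506, f(c) = 0.025091 > 0 → new bracket [0.988000, 1.145506]
step 2: c = 1.139055, f(c) = 0.000411 > 0 → new bracket [0.988000, 1.139055]

1.139055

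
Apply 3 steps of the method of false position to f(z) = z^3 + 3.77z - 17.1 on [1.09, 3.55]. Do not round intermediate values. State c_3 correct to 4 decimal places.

2.0150

False-position update: c = (a·f(b) − b·f(a))/(f(b) − f(a)); replace the endpoint whose sign matches f(c).
f(1.090000) = -11.695671, f(3.550000) = 41.022375
step 1: c = 1.635759, f(c) = -6.556375 < 0 → new bracket [1.635759, 3.550000]
step 2: c = 1.899542, f(c) = -3.084680 < 0 → new bracket [1.899542, 3.550000]
step 3: c = 2.014969, f(c) = -1.322589 < 0 → new bracket [2.014969, 3.550000]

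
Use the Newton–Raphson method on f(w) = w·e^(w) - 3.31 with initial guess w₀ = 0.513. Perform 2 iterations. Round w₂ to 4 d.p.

f'(w) = (w + 1)·e^(w)
w_0 = 0.513000: f = -2.453139, f' = 2.527156 → w_1 = 0.513000 - (-2.453139)/(2.527156) = 1.483711
w_1 = 1.483711: f = 3.232099, f' = 10.951379 → w_2 = 1.483711 - (3.232099)/(10.951379) = 1.188580

1.1886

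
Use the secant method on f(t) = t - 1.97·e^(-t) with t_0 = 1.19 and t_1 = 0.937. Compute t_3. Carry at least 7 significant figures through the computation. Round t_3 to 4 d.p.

0.8458

f(t_0) = 0.590684, f(t_1) = 0.165151
t_2 = 0.937000 - (0.165151)·(0.937000 - 1.190000)/(0.165151 - (0.590684)) = 0.838810; f(t_2) = -0.012673
t_3 = 0.838810 - (-0.012673)·(0.838810 - 0.937000)/(-0.012673 - (0.165151)) = 0.845807; f(t_3) = 0.000262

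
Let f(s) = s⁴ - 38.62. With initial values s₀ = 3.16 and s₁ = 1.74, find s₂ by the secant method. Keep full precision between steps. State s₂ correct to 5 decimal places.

2.20191

f(s_0) = 61.092207, f(s_1) = -29.453638
s_2 = 1.740000 - (-29.453638)·(1.740000 - 3.160000)/(-29.453638 - (61.092207)) = 2.201911; f(s_2) = -15.112880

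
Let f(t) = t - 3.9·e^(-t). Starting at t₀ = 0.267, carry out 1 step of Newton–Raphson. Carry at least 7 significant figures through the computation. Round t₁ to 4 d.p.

f'(t) = 1 + 3.9·e^(-t)
t_0 = 0.267000: f = -2.719125, f' = 3.986125 → t_1 = 0.267000 - (-2.719125)/(3.986125) = 0.949147

0.9491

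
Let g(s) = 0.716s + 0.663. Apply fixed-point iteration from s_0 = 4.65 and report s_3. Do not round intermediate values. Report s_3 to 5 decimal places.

3.18444

s_1 = g(4.650000) = 3.992400
s_2 = g(3.992400) = 3.521558
s_3 = g(3.521558) = 3.184436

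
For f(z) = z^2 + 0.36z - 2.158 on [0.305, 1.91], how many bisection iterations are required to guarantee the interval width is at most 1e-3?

Initial width b − a = 1.91 − 0.305 = 1.605000.
After n steps the width is (b−a)/2^n; need (b−a)/2^n ≤ 1e-3.
So n ≥ log₂(1.605000/1e-3) = log₂(1605.0000) ≈ 10.6484.
Hence n = 11.

11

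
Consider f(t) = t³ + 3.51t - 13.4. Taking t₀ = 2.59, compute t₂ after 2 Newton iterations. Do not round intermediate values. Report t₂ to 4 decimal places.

Newton update: t ← t − f(t)/f'(t).
f'(t) = 3t² + 3.51
t_0 = 2.590000: f = 13.064879, f' = 23.634300 → t_1 = 2.590000 - (13.064879)/(23.634300) = 2.037207
t_1 = 2.037207: f = 2.205436, f' = 15.960635 → t_2 = 2.037207 - (2.205436)/(15.960635) = 1.899027

1.8990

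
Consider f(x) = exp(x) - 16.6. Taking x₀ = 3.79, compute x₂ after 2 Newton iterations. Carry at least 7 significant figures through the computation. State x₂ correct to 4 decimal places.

f'(x) = exp(x)
x_0 = 3.790000: f = 27.656400, f' = 44.256400 → x_1 = 3.790000 - (27.656400)/(44.256400) = 3.165087
x_1 = 3.165087: f = 7.090805, f' = 23.690805 → x_2 = 3.165087 - (7.090805)/(23.690805) = 2.865781

2.8658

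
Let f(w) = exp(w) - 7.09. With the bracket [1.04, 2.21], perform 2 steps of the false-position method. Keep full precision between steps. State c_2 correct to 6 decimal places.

1.943261

f(1.040000) = -4.260783, f(2.210000) = 2.025716
step 1: c = 1.832988, f(c) = -0.837461 < 0 → new bracket [1.832988, 2.210000]
step 2: c = 1.943261, f(c) = -0.108517 < 0 → new bracket [1.943261, 2.210000]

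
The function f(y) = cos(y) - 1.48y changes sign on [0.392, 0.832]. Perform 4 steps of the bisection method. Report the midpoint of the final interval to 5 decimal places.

f(0.392000) = 0.343987, f(0.832000) = -0.557961 (opposite signs)
step 1: m = 0.612000, f(m) = -0.087259 < 0 → root in [0.392000, 0.612000]
step 2: m = 0.502000, f(m) = 0.133662 > 0 → root in [0.502000, 0.612000]
step 3: m = 0.557000, f(m) = 0.024485 > 0 → root in [0.557000, 0.612000]
step 4: m = 0.584500, f(m) = -0.031072 < 0 → root in [0.557000, 0.584500]
Midpoint of [0.557000, 0.584500] = 0.570750

0.57075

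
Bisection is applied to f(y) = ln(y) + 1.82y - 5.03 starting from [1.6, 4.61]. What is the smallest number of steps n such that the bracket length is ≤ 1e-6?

Initial width b − a = 4.61 − 1.6 = 3.010000.
After n steps the width is (b−a)/2^n; need (b−a)/2^n ≤ 1e-6.
So n ≥ log₂(3.010000/1e-6) = log₂(3010000.0000) ≈ 21.5213.
Hence n = 22.

22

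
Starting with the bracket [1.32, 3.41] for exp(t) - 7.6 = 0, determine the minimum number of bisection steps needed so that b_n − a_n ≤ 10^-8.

Initial width b − a = 3.41 − 1.32 = 2.090000.
After n steps the width is (b−a)/2^n; need (b−a)/2^n ≤ 10^-8.
So n ≥ log₂(2.090000/10^-8) = log₂(209000000.0000) ≈ 27.6389.
Hence n = 28.

28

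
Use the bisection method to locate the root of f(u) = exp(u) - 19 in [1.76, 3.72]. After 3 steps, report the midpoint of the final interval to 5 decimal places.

2.86250

f(1.760000) = -13.187563, f(3.720000) = 22.264394 (opposite signs)
step 1: m = 2.740000, f(m) = -3.513015 < 0 → root in [2.740000, 3.720000]
step 2: m = 3.230000, f(m) = 6.279657 > 0 → root in [2.740000, 3.230000]
step 3: m = 2.985000, f(m) = 0.786502 > 0 → root in [2.740000, 2.985000]
Midpoint of [2.740000, 2.985000] = 2.862500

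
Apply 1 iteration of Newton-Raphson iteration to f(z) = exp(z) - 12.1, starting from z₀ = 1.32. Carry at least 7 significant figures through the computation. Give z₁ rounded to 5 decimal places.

f'(z) = exp(z)
z_0 = 1.320000: f = -8.356579, f' = 3.743421 → z_1 = 1.320000 - (-8.356579)/(3.743421) = 3.552337

3.55234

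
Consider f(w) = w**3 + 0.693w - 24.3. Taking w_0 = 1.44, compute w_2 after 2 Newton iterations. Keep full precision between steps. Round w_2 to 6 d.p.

3.301717

Newton update: w ← w − f(w)/f'(w).
f'(w) = 3w**2 + 0.693
w_0 = 1.440000: f = -20.316096, f' = 6.913800 → w_1 = 1.440000 - (-20.316096)/(6.913800) = 4.378485
w_1 = 4.378485: f = 62.674786, f' = 58.206387 → w_2 = 4.378485 - (62.674786)/(58.206387) = 3.301717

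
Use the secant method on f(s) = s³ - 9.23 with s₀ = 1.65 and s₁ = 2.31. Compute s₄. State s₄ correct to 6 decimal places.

Secant update: s_(k+1) = s_k − f(s_k)·(s_k − s_(k-1))/(f(s_k) − f(s_(k-1))).
f(s_0) = -4.737875, f(s_1) = 3.096391
s_2 = 2.310000 - (3.096391)·(2.310000 - 1.650000)/(3.096391 - (-4.737875)) = 2.049144; f(s_2) = -0.625667
s_3 = 2.049144 - (-0.625667)·(2.049144 - 2.310000)/(-0.625667 - (3.096391)) = 2.092993; f(s_3) = -0.061396
s_4 = 2.092993 - (-0.061396)·(2.092993 - 2.049144)/(-0.061396 - (-0.625667)) = 2.097764; f(s_4) = 0.001447

2.097764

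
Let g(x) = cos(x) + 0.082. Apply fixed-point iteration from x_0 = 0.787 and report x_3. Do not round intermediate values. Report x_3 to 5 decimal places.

0.78777

x_1 = g(0.787000) = 0.787973
x_2 = g(0.787973) = 0.787284
x_3 = g(0.787284) = 0.787772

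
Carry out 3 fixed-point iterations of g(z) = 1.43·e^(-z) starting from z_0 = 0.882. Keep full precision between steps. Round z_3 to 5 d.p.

0.64826

z_1 = g(0.882000) = 0.591954
z_2 = g(0.591954) = 0.791140
z_3 = g(0.791140) = 0.648258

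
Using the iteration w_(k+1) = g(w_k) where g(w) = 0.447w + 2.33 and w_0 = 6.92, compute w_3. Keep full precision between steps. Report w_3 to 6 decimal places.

w_1 = g(6.920000) = 5.423240
w_2 = g(5.423240) = 4.754188
w_3 = g(4.754188) = 4.455122

4.455122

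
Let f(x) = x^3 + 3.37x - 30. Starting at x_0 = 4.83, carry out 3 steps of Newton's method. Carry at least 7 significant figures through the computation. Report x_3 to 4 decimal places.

f'(x) = 3x^2 + 3.37
x_0 = 4.830000: f = 98.955687, f' = 73.356700 → x_1 = 4.830000 - (98.955687)/(73.356700) = 3.481034
x_1 = 3.481034: f = 23.912858, f' = 39.722795 → x_2 = 3.481034 - (23.912858)/(39.722795) = 2.879041
x_2 = 2.879041: f = 3.566378, f' = 28.236627 → x_3 = 2.879041 - (3.566378)/(28.236627) = 2.752737

2.7527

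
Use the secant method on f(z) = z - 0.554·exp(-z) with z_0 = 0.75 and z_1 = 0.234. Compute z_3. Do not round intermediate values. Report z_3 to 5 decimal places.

0.37932

Secant update: z_(k+1) = z_k − f(z_k)·(z_k − z_(k-1))/(f(z_k) − f(z_(k-1))).
f(z_0) = 0.488309, f(z_1) = -0.204414
z_2 = 0.234000 - (-0.204414)·(0.234000 - 0.750000)/(-0.204414 - (0.488309)) = 0.386265; f(z_2) = 0.009773
z_3 = 0.386265 - (0.009773)·(0.386265 - 0.234000)/(0.009773 - (-0.204414)) = 0.379318; f(z_3) = 0.000201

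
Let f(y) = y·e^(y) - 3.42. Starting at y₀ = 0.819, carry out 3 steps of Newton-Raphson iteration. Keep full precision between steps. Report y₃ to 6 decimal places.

Newton update: y ← y − f(y)/f'(y).
f'(y) = (y + 1)·e^(y)
y_0 = 0.819000: f = -1.562319, f' = 4.125911 → y_1 = 0.819000 - (-1.562319)/(4.125911) = 1.197660
y_1 = 1.197660: f = 0.547080, f' = 7.279439 → y_2 = 1.197660 - (0.547080)/(7.279439) = 1.122506
y_2 = 1.122506: f = 0.028951, f' = 6.521496 → y_3 = 1.122506 - (0.028951)/(6.521496) = 1.118067

1.118067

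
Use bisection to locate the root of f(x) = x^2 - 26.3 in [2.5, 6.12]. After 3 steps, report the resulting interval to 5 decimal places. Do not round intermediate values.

f(2.500000) = -20.050000, f(6.120000) = 11.154400 (opposite signs)
step 1: m = 4.310000, f(m) = -7.723900 < 0 → root in [4.310000, 6.120000]
step 2: m = 5.215000, f(m) = 0.896225 > 0 → root in [4.310000, 5.215000]
step 3: m = 4.762500, f(m) = -3.618594 < 0 → root in [4.762500, 5.215000]

[4.76250, 5.21500]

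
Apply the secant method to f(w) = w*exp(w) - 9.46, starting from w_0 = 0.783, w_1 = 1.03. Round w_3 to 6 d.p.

f(w_0) = -7.746775, f(w_1) = -6.574902
w_2 = 1.030000 - (-6.574902)·(1.030000 - 0.783000)/(-6.574902 - (-7.746775)) = 2.415816; f(w_2) = 17.594507
w_3 = 2.415816 - (17.594507)·(2.415816 - 1.030000)/(17.594507 - (-6.574902)) = 1.406989; f(w_3) = -3.714360

1.406989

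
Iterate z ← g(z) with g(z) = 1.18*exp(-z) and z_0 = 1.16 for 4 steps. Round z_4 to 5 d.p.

z_1 = g(1.160000) = 0.369914
z_2 = g(0.369914) = 0.815137
z_3 = g(0.815137) = 0.522243
z_4 = g(0.522243) = 0.699963

0.69996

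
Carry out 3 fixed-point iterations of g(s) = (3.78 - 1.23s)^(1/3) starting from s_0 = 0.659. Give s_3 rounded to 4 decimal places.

1.3059

s_1 = g(0.659000) = 1.437334
s_2 = g(1.437334) = 1.262452
s_3 = g(1.262452) = 1.305926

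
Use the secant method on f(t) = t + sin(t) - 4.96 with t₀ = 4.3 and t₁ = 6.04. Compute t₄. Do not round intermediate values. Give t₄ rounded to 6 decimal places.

f(t_0) = -1.576166, f(t_1) = 0.839205
t_2 = 6.040000 - (0.839205)·(6.040000 - 4.300000)/(0.839205 - (-1.576166)) = 5.435448; f(t_2) = -0.274336
t_3 = 5.435448 - (-0.274336)·(5.435448 - 6.040000)/(-0.274336 - (0.839205)) = 5.584388; f(t_3) = -0.018909
t_4 = 5.584388 - (-0.018909)·(5.584388 - 5.435448)/(-0.018909 - (-0.274336)) = 5.595414; f(t_4) = 0.000597

5.595414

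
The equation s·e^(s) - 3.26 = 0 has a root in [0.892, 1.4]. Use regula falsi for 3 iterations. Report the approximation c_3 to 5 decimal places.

f(0.892000) = -1.083516, f(1.400000) = 2.417280
step 1: c = 1.049229, f(c) = -0.263981 < 0 → new bracket [1.049229, 1.400000]
step 2: c = 1.083764, f(c) = -0.056629 < 0 → new bracket [1.083764, 1.400000]
step 3: c = 1.091003, f(c) = -0.011805 < 0 → new bracket [1.091003, 1.400000]

1.09100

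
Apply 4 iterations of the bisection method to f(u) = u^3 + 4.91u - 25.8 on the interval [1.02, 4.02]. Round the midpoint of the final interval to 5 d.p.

f(1.020000) = -19.730592, f(4.020000) = 58.903008 (opposite signs)
step 1: m = 2.520000, f(m) = 2.576208 > 0 → root in [1.020000, 2.520000]
step 2: m = 1.770000, f(m) = -11.564067 < 0 → root in [1.770000, 2.520000]
step 3: m = 2.145000, f(m) = -5.398851 < 0 → root in [2.145000, 2.520000]
step 4: m = 2.332500, f(m) = -1.657328 < 0 → root in [2.332500, 2.520000]
Midpoint of [2.332500, 2.520000] = 2.426250

2.42625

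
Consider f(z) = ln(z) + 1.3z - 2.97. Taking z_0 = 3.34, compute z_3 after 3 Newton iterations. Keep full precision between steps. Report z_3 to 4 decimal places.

f'(z) = 1/z + 1.3
z_0 = 3.340000: f = 2.577971, f' = 1.599401 → z_1 = 3.340000 - (2.577971)/(1.599401) = 1.728165
z_1 = 1.728165: f = -0.176325, f' = 1.878648 → z_2 = 1.728165 - (-0.176325)/(1.878648) = 1.822023
z_2 = 1.822023: f = -0.001424, f' = 1.848841 → z_3 = 1.822023 - (-0.001424)/(1.848841) = 1.822792

1.8228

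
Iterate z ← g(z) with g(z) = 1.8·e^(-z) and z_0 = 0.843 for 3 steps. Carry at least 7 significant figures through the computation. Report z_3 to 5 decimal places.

z_1 = g(0.843000) = 0.774751
z_2 = g(0.774751) = 0.829473
z_3 = g(0.829473) = 0.785302

0.78530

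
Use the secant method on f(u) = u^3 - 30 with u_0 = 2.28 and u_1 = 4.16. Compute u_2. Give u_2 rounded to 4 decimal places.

Secant update: u_(k+1) = u_k − f(u_k)·(u_k − u_(k-1))/(f(u_k) − f(u_(k-1))).
f(u_0) = -18.147648, f(u_1) = 41.991296
u_2 = 4.160000 - (41.991296)·(4.160000 - 2.280000)/(41.991296 - (-18.147648)) = 2.847313; f(u_2) = -6.916299

2.8473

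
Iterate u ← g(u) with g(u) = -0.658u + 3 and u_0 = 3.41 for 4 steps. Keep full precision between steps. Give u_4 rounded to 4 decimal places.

2.1095

u_1 = g(3.410000) = 0.756220
u_2 = g(0.756220) = 2.502407
u_3 = g(2.502407) = 1.353416
u_4 = g(1.353416) = 2.109452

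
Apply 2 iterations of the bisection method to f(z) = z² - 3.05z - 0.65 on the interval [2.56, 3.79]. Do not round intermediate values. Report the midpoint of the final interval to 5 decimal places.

3.32875

f(2.560000) = -1.904400, f(3.790000) = 2.154600 (opposite signs)
step 1: m = 3.175000, f(m) = -0.253125 < 0 → root in [3.175000, 3.790000]
step 2: m = 3.482500, f(m) = 0.856181 > 0 → root in [3.175000, 3.482500]
Midpoint of [3.175000, 3.482500] = 3.328750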